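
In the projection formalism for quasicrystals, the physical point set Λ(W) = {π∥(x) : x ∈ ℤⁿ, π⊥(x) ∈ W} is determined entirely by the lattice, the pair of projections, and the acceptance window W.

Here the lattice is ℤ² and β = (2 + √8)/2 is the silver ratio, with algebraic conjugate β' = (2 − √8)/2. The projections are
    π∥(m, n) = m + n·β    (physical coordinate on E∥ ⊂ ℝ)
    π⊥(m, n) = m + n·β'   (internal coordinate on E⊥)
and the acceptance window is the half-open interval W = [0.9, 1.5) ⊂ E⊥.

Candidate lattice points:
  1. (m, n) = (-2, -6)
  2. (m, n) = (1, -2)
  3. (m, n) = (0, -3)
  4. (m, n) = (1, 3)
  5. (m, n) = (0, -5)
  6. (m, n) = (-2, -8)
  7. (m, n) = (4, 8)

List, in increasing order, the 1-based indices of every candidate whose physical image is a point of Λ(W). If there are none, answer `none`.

3, 6

β' = (2−√8)/2 ≈ -0.414214.
candidate 1: (m,n)=(-2,-6) → π∥ = -2-6·β ≈ -16.485281, π⊥ = -2-6·β' ≈ 0.485281 ∉ [0.9, 1.5) ⇒ out
candidate 2: (m,n)=(1,-2) → π∥ = 1-2·β ≈ -3.828427, π⊥ = 1-2·β' ≈ 1.828427 ∉ [0.9, 1.5) ⇒ out
candidate 3: (m,n)=(0,-3) → π∥ = 0-3·β ≈ -7.242641, π⊥ = 0-3·β' ≈ 1.242641 ∈ [0.9, 1.5) ⇒ IN Λ
candidate 4: (m,n)=(1,3) → π∥ = 1+3·β ≈ 8.242641, π⊥ = 1+3·β' ≈ -0.242641 ∉ [0.9, 1.5) ⇒ out
candidate 5: (m,n)=(0,-5) → π∥ = 0-5·β ≈ -12.071068, π⊥ = 0-5·β' ≈ 2.071068 ∉ [0.9, 1.5) ⇒ out
candidate 6: (m,n)=(-2,-8) → π∥ = -2-8·β ≈ -21.313708, π⊥ = -2-8·β' ≈ 1.313708 ∈ [0.9, 1.5) ⇒ IN Λ
candidate 7: (m,n)=(4,8) → π∥ = 4+8·β ≈ 23.313708, π⊥ = 4+8·β' ≈ 0.686292 ∉ [0.9, 1.5) ⇒ out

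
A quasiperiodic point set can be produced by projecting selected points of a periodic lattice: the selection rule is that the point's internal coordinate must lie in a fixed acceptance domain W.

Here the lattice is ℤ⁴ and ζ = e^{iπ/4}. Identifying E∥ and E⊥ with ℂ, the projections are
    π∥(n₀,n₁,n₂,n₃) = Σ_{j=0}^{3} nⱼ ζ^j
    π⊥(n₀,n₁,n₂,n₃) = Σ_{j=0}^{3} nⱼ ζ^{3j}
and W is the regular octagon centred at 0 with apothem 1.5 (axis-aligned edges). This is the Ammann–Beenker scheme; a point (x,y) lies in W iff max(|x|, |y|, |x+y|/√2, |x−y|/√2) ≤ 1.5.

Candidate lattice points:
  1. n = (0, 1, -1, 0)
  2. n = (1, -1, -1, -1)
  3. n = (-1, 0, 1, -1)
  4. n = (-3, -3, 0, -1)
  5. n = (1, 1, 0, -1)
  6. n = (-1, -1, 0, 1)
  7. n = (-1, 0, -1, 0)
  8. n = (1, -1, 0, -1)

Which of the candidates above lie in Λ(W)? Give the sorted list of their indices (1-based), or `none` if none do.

2, 5, 6, 7

π⊥(n) = n₀ + n₁ζ³ + n₂ζ⁶ + n₃ζ⁹ where ζ = e^{iπ/4}.
#1 (0, 1, -1, 0): internal (-0.70711, 1.70711); octagon support 1.70711 vs apothem 1.5 → ∉ W
#2 (1, -1, -1, -1): internal (1.00000, -0.41421); octagon support 1.00000 vs apothem 1.5 → ∈ W
#3 (-1, 0, 1, -1): internal (-1.70711, -1.70711); octagon support 2.41421 vs apothem 1.5 → ∉ W
#4 (-3, -3, 0, -1): internal (-1.58579, -2.82843); octagon support 3.12132 vs apothem 1.5 → ∉ W
#5 (1, 1, 0, -1): internal (-0.41421, 0.00000); octagon support 0.41421 vs apothem 1.5 → ∈ W
#6 (-1, -1, 0, 1): internal (0.41421, 0.00000); octagon support 0.41421 vs apothem 1.5 → ∈ W
#7 (-1, 0, -1, 0): internal (-1.00000, 1.00000); octagon support 1.41421 vs apothem 1.5 → ∈ W
#8 (1, -1, 0, -1): internal (1.00000, -1.41421); octagon support 1.70711 vs apothem 1.5 → ∉ W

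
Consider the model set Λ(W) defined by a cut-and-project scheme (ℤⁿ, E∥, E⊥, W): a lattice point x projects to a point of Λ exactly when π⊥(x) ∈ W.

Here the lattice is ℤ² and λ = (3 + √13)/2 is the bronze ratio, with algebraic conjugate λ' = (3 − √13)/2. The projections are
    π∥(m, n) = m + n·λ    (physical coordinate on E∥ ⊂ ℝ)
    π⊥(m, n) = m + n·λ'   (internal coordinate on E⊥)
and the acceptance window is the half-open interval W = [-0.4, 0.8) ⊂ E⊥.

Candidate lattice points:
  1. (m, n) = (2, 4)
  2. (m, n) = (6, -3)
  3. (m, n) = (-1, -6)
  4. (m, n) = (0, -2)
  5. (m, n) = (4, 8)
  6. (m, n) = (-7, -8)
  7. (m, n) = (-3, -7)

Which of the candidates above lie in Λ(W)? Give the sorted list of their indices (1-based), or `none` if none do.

1, 4

Numerically λ ≈ 3.302776 and λ' = −1/λ ≈ -0.302776.
[1] lift (2,4): star map gives 0.788897; window check -0.4 ≤ 0.788897 < 0.8 is true → IN Λ
[2] lift (6,-3): star map gives 6.908327; window check -0.4 ≤ 6.908327 < 0.8 is false → out
[3] lift (-1,-6): star map gives 0.816654; window check -0.4 ≤ 0.816654 < 0.8 is false → out
[4] lift (0,-2): star map gives 0.605551; window check -0.4 ≤ 0.605551 < 0.8 is true → IN Λ
[5] lift (4,8): star map gives 1.577795; window check -0.4 ≤ 1.577795 < 0.8 is false → out
[6] lift (-7,-8): star map gives -4.577795; window check -0.4 ≤ -4.577795 < 0.8 is false → out
[7] lift (-3,-7): star map gives -0.880571; window check -0.4 ≤ -0.880571 < 0.8 is false → out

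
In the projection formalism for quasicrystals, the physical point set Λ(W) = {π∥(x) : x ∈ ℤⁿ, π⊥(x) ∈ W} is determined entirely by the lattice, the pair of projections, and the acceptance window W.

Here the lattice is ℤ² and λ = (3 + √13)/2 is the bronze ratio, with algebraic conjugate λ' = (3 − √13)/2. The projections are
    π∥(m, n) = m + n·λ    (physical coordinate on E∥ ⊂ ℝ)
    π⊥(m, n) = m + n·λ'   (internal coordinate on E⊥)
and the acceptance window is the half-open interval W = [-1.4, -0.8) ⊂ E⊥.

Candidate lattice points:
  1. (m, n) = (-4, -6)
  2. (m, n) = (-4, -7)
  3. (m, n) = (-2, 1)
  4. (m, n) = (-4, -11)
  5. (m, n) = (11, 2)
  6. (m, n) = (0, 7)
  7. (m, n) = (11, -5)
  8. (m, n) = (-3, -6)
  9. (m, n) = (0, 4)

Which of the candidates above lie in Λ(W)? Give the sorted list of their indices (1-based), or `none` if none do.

8, 9

Numerically λ ≈ 3.3028 and λ' = −1/λ ≈ -0.3028.
#1 (-4,-6): internal coord -4 + (-6)·λ' = -2.1833; -2.1833 ∉ [-1.4, -0.8) → out
#2 (-4,-7): internal coord -4 + (-7)·λ' = -1.8806; -1.8806 ∉ [-1.4, -0.8) → out
#3 (-2,1): internal coord -2 + (1)·λ' = -2.3028; -2.3028 ∉ [-1.4, -0.8) → out
#4 (-4,-11): internal coord -4 + (-11)·λ' = -0.6695; -0.6695 ∉ [-1.4, -0.8) → out
#5 (11,2): internal coord 11 + (2)·λ' = +10.3944; +10.3944 ∉ [-1.4, -0.8) → out
#6 (0,7): internal coord 0 + (7)·λ' = -2.1194; -2.1194 ∉ [-1.4, -0.8) → out
#7 (11,-5): internal coord 11 + (-5)·λ' = +12.5139; +12.5139 ∉ [-1.4, -0.8) → out
#8 (-3,-6): internal coord -3 + (-6)·λ' = -1.1833; -1.1833 ∈ [-1.4, -0.8) → IN Λ
#9 (0,4): internal coord 0 + (4)·λ' = -1.2111; -1.2111 ∈ [-1.4, -0.8) → IN Λ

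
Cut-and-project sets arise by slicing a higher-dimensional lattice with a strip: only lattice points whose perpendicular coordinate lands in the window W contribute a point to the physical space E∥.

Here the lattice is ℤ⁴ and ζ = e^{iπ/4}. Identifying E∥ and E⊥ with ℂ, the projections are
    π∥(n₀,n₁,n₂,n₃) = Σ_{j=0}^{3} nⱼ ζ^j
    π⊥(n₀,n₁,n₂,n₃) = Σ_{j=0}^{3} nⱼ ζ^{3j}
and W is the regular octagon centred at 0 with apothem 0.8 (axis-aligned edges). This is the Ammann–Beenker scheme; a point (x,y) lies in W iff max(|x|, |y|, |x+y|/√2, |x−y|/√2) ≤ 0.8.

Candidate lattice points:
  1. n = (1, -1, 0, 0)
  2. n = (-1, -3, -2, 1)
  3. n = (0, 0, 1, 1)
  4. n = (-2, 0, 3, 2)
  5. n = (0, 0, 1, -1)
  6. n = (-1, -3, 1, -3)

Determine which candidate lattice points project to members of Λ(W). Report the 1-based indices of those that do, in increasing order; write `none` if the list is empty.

With ζ = e^{iπ/4} the internal vectors are ζ^0,ζ^3,ζ^6,ζ^9.
#1 (1, -1, 0, 0): internal (1.70711, -0.70711); octagon support 1.70711 vs apothem 0.8 → ∉ W
#2 (-1, -3, -2, 1): internal (1.82843, 0.58579); octagon support 1.82843 vs apothem 0.8 → ∉ W
#3 (0, 0, 1, 1): internal (0.70711, -0.29289); octagon support 0.70711 vs apothem 0.8 → ∈ W
#4 (-2, 0, 3, 2): internal (-0.58579, -1.58579); octagon support 1.58579 vs apothem 0.8 → ∉ W
#5 (0, 0, 1, -1): internal (-0.70711, -1.70711); octagon support 1.70711 vs apothem 0.8 → ∉ W
#6 (-1, -3, 1, -3): internal (-1.00000, -5.24264); octagon support 5.24264 vs apothem 0.8 → ∉ W

3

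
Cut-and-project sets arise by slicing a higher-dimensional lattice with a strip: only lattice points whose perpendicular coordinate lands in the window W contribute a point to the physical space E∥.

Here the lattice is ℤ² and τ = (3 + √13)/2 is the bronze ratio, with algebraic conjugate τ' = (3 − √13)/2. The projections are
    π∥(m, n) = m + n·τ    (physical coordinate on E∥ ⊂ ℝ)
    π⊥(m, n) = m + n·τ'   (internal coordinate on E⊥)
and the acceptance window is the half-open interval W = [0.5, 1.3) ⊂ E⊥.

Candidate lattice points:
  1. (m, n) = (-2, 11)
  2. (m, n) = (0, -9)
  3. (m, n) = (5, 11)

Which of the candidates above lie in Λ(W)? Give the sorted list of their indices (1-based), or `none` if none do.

none

Numerically τ ≈ 3.302776 and τ' = −1/τ ≈ -0.302776.
#1 (-2,11): internal coord -2 + (11)·τ' = -5.330532; -5.330532 ∉ [0.5, 1.3) → out
#2 (0,-9): internal coord 0 + (-9)·τ' = +2.724981; +2.724981 ∉ [0.5, 1.3) → out
#3 (5,11): internal coord 5 + (11)·τ' = +1.669468; +1.669468 ∉ [0.5, 1.3) → out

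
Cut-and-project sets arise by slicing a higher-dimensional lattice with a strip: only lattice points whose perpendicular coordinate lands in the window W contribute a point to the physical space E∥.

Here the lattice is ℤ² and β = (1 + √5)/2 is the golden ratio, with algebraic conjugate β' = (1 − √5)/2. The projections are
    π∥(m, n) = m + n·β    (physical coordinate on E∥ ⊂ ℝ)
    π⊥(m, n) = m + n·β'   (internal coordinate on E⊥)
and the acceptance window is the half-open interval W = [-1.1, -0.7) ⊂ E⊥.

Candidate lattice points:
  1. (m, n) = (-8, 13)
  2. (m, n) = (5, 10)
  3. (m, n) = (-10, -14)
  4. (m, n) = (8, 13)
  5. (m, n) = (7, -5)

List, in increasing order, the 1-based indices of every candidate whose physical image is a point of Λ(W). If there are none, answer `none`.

none

β' = (1−√5)/2 ≈ -0.61803.
candidate 1: (m,n)=(-8,13) → π∥ = -8+13·β ≈ 13.03444, π⊥ = -8+13·β' ≈ -16.03444 ∉ [-1.1, -0.7) ⇒ out
candidate 2: (m,n)=(5,10) → π∥ = 5+10·β ≈ 21.18034, π⊥ = 5+10·β' ≈ -1.18034 ∉ [-1.1, -0.7) ⇒ out
candidate 3: (m,n)=(-10,-14) → π∥ = -10-14·β ≈ -32.65248, π⊥ = -10-14·β' ≈ -1.34752 ∉ [-1.1, -0.7) ⇒ out
candidate 4: (m,n)=(8,13) → π∥ = 8+13·β ≈ 29.03444, π⊥ = 8+13·β' ≈ -0.03444 ∉ [-1.1, -0.7) ⇒ out
candidate 5: (m,n)=(7,-5) → π∥ = 7-5·β ≈ -1.09017, π⊥ = 7-5·β' ≈ 10.09017 ∉ [-1.1, -0.7) ⇒ out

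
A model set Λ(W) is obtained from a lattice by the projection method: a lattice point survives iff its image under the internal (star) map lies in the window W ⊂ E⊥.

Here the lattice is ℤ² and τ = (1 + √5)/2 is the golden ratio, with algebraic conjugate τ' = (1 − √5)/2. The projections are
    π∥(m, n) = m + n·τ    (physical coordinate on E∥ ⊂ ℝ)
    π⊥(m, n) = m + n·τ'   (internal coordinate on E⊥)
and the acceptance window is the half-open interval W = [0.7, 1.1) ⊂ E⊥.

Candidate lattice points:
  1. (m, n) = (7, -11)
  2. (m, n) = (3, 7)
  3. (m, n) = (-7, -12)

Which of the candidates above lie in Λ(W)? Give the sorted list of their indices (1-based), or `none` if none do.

Numerically τ ≈ 1.61803 and τ' = −1/τ ≈ -0.61803.
[1] lift (7,-11): star map gives 13.79837; window check 0.7 ≤ 13.79837 < 1.1 is false → out
[2] lift (3,7): star map gives -1.32624; window check 0.7 ≤ -1.32624 < 1.1 is false → out
[3] lift (-7,-12): star map gives 0.41641; window check 0.7 ≤ 0.41641 < 1.1 is false → out

none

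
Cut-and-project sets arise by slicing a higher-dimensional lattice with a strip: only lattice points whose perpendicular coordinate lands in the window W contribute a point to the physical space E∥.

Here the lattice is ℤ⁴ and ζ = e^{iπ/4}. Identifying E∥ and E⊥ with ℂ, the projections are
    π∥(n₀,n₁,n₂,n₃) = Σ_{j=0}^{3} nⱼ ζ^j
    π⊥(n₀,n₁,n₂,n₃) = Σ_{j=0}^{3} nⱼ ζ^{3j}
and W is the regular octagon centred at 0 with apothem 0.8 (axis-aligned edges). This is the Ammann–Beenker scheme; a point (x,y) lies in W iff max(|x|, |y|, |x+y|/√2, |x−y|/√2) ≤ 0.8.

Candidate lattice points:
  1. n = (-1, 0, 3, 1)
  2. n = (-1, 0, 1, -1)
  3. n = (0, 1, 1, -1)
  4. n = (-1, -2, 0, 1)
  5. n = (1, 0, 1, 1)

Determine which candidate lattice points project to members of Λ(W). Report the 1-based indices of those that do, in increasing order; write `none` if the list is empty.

none

With ζ = e^{iπ/4} the internal vectors are ζ^0,ζ^3,ζ^6,ζ^9.
#1 (-1, 0, 3, 1): internal (-0.292893, -2.292893); octagon support 2.292893 vs apothem 0.8 → ∉ W
#2 (-1, 0, 1, -1): internal (-1.707107, -1.707107); octagon support 2.414214 vs apothem 0.8 → ∉ W
#3 (0, 1, 1, -1): internal (-1.414214, -1.000000); octagon support 1.707107 vs apothem 0.8 → ∉ W
#4 (-1, -2, 0, 1): internal (1.121320, -0.707107); octagon support 1.292893 vs apothem 0.8 → ∉ W
#5 (1, 0, 1, 1): internal (1.707107, -0.292893); octagon support 1.707107 vs apothem 0.8 → ∉ W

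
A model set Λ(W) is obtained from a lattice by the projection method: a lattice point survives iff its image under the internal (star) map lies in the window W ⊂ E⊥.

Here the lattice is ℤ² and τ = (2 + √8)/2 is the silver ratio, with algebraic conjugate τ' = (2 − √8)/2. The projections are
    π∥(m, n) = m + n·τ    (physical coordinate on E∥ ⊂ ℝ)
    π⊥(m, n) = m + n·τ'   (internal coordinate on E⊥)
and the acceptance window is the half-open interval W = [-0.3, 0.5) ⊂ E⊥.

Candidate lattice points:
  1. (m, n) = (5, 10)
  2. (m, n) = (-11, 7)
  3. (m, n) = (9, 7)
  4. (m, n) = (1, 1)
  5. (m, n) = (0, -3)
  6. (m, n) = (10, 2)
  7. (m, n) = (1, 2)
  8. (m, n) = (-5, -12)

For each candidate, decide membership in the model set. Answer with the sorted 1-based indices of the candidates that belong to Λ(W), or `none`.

Compute τ' = (2−√8)/2 = -0.414214, so π⊥(m,n) = m -0.414214·n.
candidate 1: (m,n)=(5,10) → π∥ = 5+10·τ ≈ 29.142136, π⊥ = 5+10·τ' ≈ 0.857864 ∉ [-0.3, 0.5) ⇒ out
candidate 2: (m,n)=(-11,7) → π∥ = -11+7·τ ≈ 5.899495, π⊥ = -11+7·τ' ≈ -13.899495 ∉ [-0.3, 0.5) ⇒ out
candidate 3: (m,n)=(9,7) → π∥ = 9+7·τ ≈ 25.899495, π⊥ = 9+7·τ' ≈ 6.100505 ∉ [-0.3, 0.5) ⇒ out
candidate 4: (m,n)=(1,1) → π∥ = 1+1·τ ≈ 3.414214, π⊥ = 1+1·τ' ≈ 0.585786 ∉ [-0.3, 0.5) ⇒ out
candidate 5: (m,n)=(0,-3) → π∥ = 0-3·τ ≈ -7.242641, π⊥ = 0-3·τ' ≈ 1.242641 ∉ [-0.3, 0.5) ⇒ out
candidate 6: (m,n)=(10,2) → π∥ = 10+2·τ ≈ 14.828427, π⊥ = 10+2·τ' ≈ 9.171573 ∉ [-0.3, 0.5) ⇒ out
candidate 7: (m,n)=(1,2) → π∥ = 1+2·τ ≈ 5.828427, π⊥ = 1+2·τ' ≈ 0.171573 ∈ [-0.3, 0.5) ⇒ IN Λ
candidate 8: (m,n)=(-5,-12) → π∥ = -5-12·τ ≈ -33.970563, π⊥ = -5-12·τ' ≈ -0.029437 ∈ [-0.3, 0.5) ⇒ IN Λ

7, 8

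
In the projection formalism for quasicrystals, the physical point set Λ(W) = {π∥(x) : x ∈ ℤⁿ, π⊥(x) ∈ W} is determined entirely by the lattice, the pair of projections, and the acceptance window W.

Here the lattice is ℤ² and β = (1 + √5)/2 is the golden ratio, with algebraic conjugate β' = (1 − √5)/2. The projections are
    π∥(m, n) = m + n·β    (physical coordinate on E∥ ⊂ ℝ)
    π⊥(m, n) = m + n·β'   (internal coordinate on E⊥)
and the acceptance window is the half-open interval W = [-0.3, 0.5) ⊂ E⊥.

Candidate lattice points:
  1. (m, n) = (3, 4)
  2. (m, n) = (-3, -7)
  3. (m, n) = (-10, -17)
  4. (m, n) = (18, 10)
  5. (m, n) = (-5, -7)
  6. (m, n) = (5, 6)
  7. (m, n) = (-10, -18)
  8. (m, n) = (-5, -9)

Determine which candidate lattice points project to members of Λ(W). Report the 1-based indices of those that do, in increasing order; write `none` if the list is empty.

Numerically β ≈ 1.618034 and β' = −1/β ≈ -0.618034.
[1] lift (3,4): star map gives 0.527864; window check -0.3 ≤ 0.527864 < 0.5 is false → out
[2] lift (-3,-7): star map gives 1.326238; window check -0.3 ≤ 1.326238 < 0.5 is false → out
[3] lift (-10,-17): star map gives 0.506578; window check -0.3 ≤ 0.506578 < 0.5 is false → out
[4] lift (18,10): star map gives 11.819660; window check -0.3 ≤ 11.819660 < 0.5 is false → out
[5] lift (-5,-7): star map gives -0.673762; window check -0.3 ≤ -0.673762 < 0.5 is false → out
[6] lift (5,6): star map gives 1.291796; window check -0.3 ≤ 1.291796 < 0.5 is false → out
[7] lift (-10,-18): star map gives 1.124612; window check -0.3 ≤ 1.124612 < 0.5 is false → out
[8] lift (-5,-9): star map gives 0.562306; window check -0.3 ≤ 0.562306 < 0.5 is false → out

none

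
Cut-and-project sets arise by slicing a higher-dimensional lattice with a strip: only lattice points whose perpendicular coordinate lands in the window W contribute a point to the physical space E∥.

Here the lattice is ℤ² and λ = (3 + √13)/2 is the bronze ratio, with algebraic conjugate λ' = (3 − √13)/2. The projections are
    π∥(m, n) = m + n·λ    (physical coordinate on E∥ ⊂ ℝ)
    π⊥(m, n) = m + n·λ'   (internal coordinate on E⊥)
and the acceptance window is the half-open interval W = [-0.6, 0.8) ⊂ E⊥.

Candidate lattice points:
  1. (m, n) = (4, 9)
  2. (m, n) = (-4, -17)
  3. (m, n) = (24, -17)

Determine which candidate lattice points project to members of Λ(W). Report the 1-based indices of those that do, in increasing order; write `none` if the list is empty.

Numerically λ ≈ 3.3028 and λ' = −1/λ ≈ -0.3028.
candidate 1: (m,n)=(4,9) → π∥ = 4+9·λ ≈ 33.7250, π⊥ = 4+9·λ' ≈ 1.2750 ∉ [-0.6, 0.8) ⇒ out
candidate 2: (m,n)=(-4,-17) → π∥ = -4-17·λ ≈ -60.1472, π⊥ = -4-17·λ' ≈ 1.1472 ∉ [-0.6, 0.8) ⇒ out
candidate 3: (m,n)=(24,-17) → π∥ = 24-17·λ ≈ -32.1472, π⊥ = 24-17·λ' ≈ 29.1472 ∉ [-0.6, 0.8) ⇒ out

none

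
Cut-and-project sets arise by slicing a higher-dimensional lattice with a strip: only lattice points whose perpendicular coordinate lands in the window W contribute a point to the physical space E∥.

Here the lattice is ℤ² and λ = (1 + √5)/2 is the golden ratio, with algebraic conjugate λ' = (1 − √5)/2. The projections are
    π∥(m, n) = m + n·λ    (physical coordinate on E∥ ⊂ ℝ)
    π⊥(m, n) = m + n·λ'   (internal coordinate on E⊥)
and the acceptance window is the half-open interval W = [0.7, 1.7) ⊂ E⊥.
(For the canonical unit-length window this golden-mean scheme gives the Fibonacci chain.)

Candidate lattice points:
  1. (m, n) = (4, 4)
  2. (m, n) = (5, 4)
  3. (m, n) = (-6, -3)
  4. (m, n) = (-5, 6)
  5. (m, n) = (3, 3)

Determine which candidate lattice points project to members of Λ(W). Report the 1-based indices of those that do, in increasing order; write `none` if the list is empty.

1, 5

Numerically λ ≈ 1.6180 and λ' = −1/λ ≈ -0.6180.
[1] lift (4,4): star map gives 1.5279; window check 0.7 ≤ 1.5279 < 1.7 is true → IN Λ
[2] lift (5,4): star map gives 2.5279; window check 0.7 ≤ 2.5279 < 1.7 is false → out
[3] lift (-6,-3): star map gives -4.1459; window check 0.7 ≤ -4.1459 < 1.7 is false → out
[4] lift (-5,6): star map gives -8.7082; window check 0.7 ≤ -8.7082 < 1.7 is false → out
[5] lift (3,3): star map gives 1.1459; window check 0.7 ≤ 1.1459 < 1.7 is true → IN Λ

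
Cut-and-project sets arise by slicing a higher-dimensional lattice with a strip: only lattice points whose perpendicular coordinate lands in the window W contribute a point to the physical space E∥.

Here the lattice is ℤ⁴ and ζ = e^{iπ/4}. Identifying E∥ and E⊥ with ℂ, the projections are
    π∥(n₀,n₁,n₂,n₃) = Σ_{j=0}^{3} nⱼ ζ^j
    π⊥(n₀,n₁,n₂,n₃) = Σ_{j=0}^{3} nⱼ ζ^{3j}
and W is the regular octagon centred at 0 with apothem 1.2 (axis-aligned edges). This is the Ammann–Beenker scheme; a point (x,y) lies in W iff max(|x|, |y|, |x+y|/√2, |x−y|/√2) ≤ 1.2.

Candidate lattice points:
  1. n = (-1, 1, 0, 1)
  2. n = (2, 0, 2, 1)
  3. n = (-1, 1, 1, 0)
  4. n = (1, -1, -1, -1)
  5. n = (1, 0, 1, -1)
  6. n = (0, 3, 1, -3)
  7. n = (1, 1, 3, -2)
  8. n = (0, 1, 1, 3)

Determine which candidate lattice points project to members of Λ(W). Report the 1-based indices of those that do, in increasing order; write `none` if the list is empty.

Internal map: ζ^{3j} for j=0..3 gives (1,0), (−√2/2,√2/2), (0,−1), (√2/2,√2/2).
candidate 1: n = (-1, 1, 0, 1) → π⊥ ≈ (-1.000000, +1.414214); max(|x|,|y|,|x±y|/√2) = 1.707107 > 1.2 ⇒ ∉ W
candidate 2: n = (2, 0, 2, 1) → π⊥ ≈ (+2.707107, -1.292893); max(|x|,|y|,|x±y|/√2) = 2.828427 > 1.2 ⇒ ∉ W
candidate 3: n = (-1, 1, 1, 0) → π⊥ ≈ (-1.707107, -0.292893); max(|x|,|y|,|x±y|/√2) = 1.707107 > 1.2 ⇒ ∉ W
candidate 4: n = (1, -1, -1, -1) → π⊥ ≈ (+1.000000, -0.414214); max(|x|,|y|,|x±y|/√2) = 1.000000 ≤ 1.2 ⇒ ∈ W
candidate 5: n = (1, 0, 1, -1) → π⊥ ≈ (+0.292893, -1.707107); max(|x|,|y|,|x±y|/√2) = 1.707107 > 1.2 ⇒ ∉ W
candidate 6: n = (0, 3, 1, -3) → π⊥ ≈ (-4.242641, -1.000000); max(|x|,|y|,|x±y|/√2) = 4.242641 > 1.2 ⇒ ∉ W
candidate 7: n = (1, 1, 3, -2) → π⊥ ≈ (-1.121320, -3.707107); max(|x|,|y|,|x±y|/√2) = 3.707107 > 1.2 ⇒ ∉ W
candidate 8: n = (0, 1, 1, 3) → π⊥ ≈ (+1.414214, +1.828427); max(|x|,|y|,|x±y|/√2) = 2.292893 > 1.2 ⇒ ∉ W

4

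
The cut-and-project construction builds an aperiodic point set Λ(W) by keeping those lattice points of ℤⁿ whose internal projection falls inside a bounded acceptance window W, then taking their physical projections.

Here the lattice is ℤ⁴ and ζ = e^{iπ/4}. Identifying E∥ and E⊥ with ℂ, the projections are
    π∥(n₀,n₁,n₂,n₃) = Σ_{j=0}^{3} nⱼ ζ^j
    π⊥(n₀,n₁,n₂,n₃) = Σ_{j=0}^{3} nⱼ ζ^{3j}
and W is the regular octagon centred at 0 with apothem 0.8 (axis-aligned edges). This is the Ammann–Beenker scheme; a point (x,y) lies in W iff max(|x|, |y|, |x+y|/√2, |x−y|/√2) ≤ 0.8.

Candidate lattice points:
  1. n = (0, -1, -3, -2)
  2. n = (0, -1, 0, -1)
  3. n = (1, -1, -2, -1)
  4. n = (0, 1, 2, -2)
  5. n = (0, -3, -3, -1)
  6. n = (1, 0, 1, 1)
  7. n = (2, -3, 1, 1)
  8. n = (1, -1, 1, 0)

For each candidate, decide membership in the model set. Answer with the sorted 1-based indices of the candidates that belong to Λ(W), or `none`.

With ζ = e^{iπ/4} the internal vectors are ζ^0,ζ^3,ζ^6,ζ^9.
#1 (0, -1, -3, -2): internal (-0.70711, 0.87868); octagon support 1.12132 vs apothem 0.8 → ∉ W
#2 (0, -1, 0, -1): internal (0.00000, -1.41421); octagon support 1.41421 vs apothem 0.8 → ∉ W
#3 (1, -1, -2, -1): internal (1.00000, 0.58579); octagon support 1.12132 vs apothem 0.8 → ∉ W
#4 (0, 1, 2, -2): internal (-2.12132, -2.70711); octagon support 3.41421 vs apothem 0.8 → ∉ W
#5 (0, -3, -3, -1): internal (1.41421, 0.17157); octagon support 1.41421 vs apothem 0.8 → ∉ W
#6 (1, 0, 1, 1): internal (1.70711, -0.29289); octagon support 1.70711 vs apothem 0.8 → ∉ W
#7 (2, -3, 1, 1): internal (4.82843, -2.41421); octagon support 5.12132 vs apothem 0.8 → ∉ W
#8 (1, -1, 1, 0): internal (1.70711, -1.70711); octagon support 2.41421 vs apothem 0.8 → ∉ W

none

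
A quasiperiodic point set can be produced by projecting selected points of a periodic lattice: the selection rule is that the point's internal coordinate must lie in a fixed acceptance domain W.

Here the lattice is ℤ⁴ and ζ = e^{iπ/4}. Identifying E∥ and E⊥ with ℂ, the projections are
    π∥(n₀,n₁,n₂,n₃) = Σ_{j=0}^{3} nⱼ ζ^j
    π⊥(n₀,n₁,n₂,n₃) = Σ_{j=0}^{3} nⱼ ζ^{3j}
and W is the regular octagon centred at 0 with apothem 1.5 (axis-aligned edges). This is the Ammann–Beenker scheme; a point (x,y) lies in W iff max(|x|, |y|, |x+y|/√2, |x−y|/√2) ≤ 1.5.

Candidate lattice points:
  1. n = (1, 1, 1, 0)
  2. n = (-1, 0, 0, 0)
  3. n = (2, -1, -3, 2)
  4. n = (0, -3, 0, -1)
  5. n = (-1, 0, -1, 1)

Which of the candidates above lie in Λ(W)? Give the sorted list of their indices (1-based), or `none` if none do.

1, 2

Internal map: ζ^{3j} for j=0..3 gives (1,0), (−√2/2,√2/2), (0,−1), (√2/2,√2/2).
#1 (1, 1, 1, 0): internal (0.2929, -0.2929); octagon support 0.4142 vs apothem 1.5 → ∈ W
#2 (-1, 0, 0, 0): internal (-1.0000, 0.0000); octagon support 1.0000 vs apothem 1.5 → ∈ W
#3 (2, -1, -3, 2): internal (4.1213, 3.7071); octagon support 5.5355 vs apothem 1.5 → ∉ W
#4 (0, -3, 0, -1): internal (1.4142, -2.8284); octagon support 3.0000 vs apothem 1.5 → ∉ W
#5 (-1, 0, -1, 1): internal (-0.2929, 1.7071); octagon support 1.7071 vs apothem 1.5 → ∉ W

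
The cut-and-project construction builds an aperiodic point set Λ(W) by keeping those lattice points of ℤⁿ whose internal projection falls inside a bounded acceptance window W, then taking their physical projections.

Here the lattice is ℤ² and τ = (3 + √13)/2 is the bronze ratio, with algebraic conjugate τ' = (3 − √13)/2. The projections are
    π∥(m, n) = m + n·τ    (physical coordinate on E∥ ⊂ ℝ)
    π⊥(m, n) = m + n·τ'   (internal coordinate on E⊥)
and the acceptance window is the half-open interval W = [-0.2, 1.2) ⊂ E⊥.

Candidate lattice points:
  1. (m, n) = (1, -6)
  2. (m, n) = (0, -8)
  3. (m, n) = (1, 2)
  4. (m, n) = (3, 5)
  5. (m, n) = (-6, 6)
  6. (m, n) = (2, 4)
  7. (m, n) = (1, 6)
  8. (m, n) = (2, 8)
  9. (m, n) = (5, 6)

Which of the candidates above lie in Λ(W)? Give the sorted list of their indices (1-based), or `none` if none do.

3, 6

Numerically τ ≈ 3.3028 and τ' = −1/τ ≈ -0.3028.
[1] lift (1,-6): star map gives 2.8167; window check -0.2 ≤ 2.8167 < 1.2 is false → out
[2] lift (0,-8): star map gives 2.4222; window check -0.2 ≤ 2.4222 < 1.2 is false → out
[3] lift (1,2): star map gives 0.3944; window check -0.2 ≤ 0.3944 < 1.2 is true → IN Λ
[4] lift (3,5): star map gives 1.4861; window check -0.2 ≤ 1.4861 < 1.2 is false → out
[5] lift (-6,6): star map gives -7.8167; window check -0.2 ≤ -7.8167 < 1.2 is false → out
[6] lift (2,4): star map gives 0.7889; window check -0.2 ≤ 0.7889 < 1.2 is true → IN Λ
[7] lift (1,6): star map gives -0.8167; window check -0.2 ≤ -0.8167 < 1.2 is false → out
[8] lift (2,8): star map gives -0.4222; window check -0.2 ≤ -0.4222 < 1.2 is false → out
[9] lift (5,6): star map gives 3.1833; window check -0.2 ≤ 3.1833 < 1.2 is false → out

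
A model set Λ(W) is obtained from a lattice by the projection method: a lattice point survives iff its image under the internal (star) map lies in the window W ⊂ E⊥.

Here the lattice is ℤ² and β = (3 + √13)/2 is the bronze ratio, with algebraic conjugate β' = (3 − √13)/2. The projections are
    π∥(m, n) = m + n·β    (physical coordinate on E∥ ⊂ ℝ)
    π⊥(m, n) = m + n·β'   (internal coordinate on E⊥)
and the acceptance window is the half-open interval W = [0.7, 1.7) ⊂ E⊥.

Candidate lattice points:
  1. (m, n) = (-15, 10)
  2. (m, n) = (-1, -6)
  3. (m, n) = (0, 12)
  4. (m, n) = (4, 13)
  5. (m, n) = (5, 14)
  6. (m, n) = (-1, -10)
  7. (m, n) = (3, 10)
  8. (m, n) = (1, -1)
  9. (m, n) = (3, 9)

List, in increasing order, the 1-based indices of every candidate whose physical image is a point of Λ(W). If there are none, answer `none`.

Compute β' = (3−√13)/2 = -0.3028, so π⊥(m,n) = m -0.3028·n.
candidate 1: (m,n)=(-15,10) → π∥ = -15+10·β ≈ 18.0278, π⊥ = -15+10·β' ≈ -18.0278 ∉ [0.7, 1.7) ⇒ out
candidate 2: (m,n)=(-1,-6) → π∥ = -1-6·β ≈ -20.8167, π⊥ = -1-6·β' ≈ 0.8167 ∈ [0.7, 1.7) ⇒ IN Λ
candidate 3: (m,n)=(0,12) → π∥ = 0+12·β ≈ 39.6333, π⊥ = 0+12·β' ≈ -3.6333 ∉ [0.7, 1.7) ⇒ out
candidate 4: (m,n)=(4,13) → π∥ = 4+13·β ≈ 46.9361, π⊥ = 4+13·β' ≈ 0.0639 ∉ [0.7, 1.7) ⇒ out
candidate 5: (m,n)=(5,14) → π∥ = 5+14·β ≈ 51.2389, π⊥ = 5+14·β' ≈ 0.7611 ∈ [0.7, 1.7) ⇒ IN Λ
candidate 6: (m,n)=(-1,-10) → π∥ = -1-10·β ≈ -34.0278, π⊥ = -1-10·β' ≈ 2.0278 ∉ [0.7, 1.7) ⇒ out
candidate 7: (m,n)=(3,10) → π∥ = 3+10·β ≈ 36.0278, π⊥ = 3+10·β' ≈ -0.0278 ∉ [0.7, 1.7) ⇒ out
candidate 8: (m,n)=(1,-1) → π∥ = 1-1·β ≈ -2.3028, π⊥ = 1-1·β' ≈ 1.3028 ∈ [0.7, 1.7) ⇒ IN Λ
candidate 9: (m,n)=(3,9) → π∥ = 3+9·β ≈ 32.7250, π⊥ = 3+9·β' ≈ 0.2750 ∉ [0.7, 1.7) ⇒ out

2, 5, 8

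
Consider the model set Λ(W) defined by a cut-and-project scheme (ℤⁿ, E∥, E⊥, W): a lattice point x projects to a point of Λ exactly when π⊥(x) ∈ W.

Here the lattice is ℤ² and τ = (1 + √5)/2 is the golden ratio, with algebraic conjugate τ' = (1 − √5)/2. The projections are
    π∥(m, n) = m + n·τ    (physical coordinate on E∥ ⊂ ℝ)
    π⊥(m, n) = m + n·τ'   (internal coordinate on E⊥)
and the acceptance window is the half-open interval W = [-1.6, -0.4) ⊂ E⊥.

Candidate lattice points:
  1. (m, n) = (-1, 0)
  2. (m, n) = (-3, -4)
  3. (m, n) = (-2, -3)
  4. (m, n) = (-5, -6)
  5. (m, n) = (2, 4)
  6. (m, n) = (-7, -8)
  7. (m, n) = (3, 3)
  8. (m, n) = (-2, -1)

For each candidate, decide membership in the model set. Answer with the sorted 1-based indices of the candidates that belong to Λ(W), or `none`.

1, 2, 4, 5, 8

Numerically τ ≈ 1.6180 and τ' = −1/τ ≈ -0.6180.
[1] lift (-1,0): star map gives -1.0000; window check -1.6 ≤ -1.0000 < -0.4 is true → IN Λ
[2] lift (-3,-4): star map gives -0.5279; window check -1.6 ≤ -0.5279 < -0.4 is true → IN Λ
[3] lift (-2,-3): star map gives -0.1459; window check -1.6 ≤ -0.1459 < -0.4 is false → out
[4] lift (-5,-6): star map gives -1.2918; window check -1.6 ≤ -1.2918 < -0.4 is true → IN Λ
[5] lift (2,4): star map gives -0.4721; window check -1.6 ≤ -0.4721 < -0.4 is true → IN Λ
[6] lift (-7,-8): star map gives -2.0557; window check -1.6 ≤ -2.0557 < -0.4 is false → out
[7] lift (3,3): star map gives 1.1459; window check -1.6 ≤ 1.1459 < -0.4 is false → out
[8] lift (-2,-1): star map gives -1.3820; window check -1.6 ≤ -1.3820 < -0.4 is true → IN Λ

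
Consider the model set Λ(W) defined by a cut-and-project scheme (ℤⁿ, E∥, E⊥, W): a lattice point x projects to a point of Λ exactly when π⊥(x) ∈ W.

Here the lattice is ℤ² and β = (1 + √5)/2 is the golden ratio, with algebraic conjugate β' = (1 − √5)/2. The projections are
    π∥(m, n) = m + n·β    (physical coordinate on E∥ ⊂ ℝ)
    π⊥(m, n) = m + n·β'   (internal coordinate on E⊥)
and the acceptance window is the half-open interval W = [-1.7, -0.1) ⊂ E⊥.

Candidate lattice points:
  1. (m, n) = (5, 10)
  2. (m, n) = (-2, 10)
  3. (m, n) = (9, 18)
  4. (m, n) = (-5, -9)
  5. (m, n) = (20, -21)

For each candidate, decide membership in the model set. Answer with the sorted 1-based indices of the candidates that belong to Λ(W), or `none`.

1

Numerically β ≈ 1.61803 and β' = −1/β ≈ -0.61803.
[1] lift (5,10): star map gives -1.18034; window check -1.7 ≤ -1.18034 < -0.1 is true → IN Λ
[2] lift (-2,10): star map gives -8.18034; window check -1.7 ≤ -8.18034 < -0.1 is false → out
[3] lift (9,18): star map gives -2.12461; window check -1.7 ≤ -2.12461 < -0.1 is false → out
[4] lift (-5,-9): star map gives 0.56231; window check -1.7 ≤ 0.56231 < -0.1 is false → out
[5] lift (20,-21): star map gives 32.97871; window check -1.7 ≤ 32.97871 < -0.1 is false → out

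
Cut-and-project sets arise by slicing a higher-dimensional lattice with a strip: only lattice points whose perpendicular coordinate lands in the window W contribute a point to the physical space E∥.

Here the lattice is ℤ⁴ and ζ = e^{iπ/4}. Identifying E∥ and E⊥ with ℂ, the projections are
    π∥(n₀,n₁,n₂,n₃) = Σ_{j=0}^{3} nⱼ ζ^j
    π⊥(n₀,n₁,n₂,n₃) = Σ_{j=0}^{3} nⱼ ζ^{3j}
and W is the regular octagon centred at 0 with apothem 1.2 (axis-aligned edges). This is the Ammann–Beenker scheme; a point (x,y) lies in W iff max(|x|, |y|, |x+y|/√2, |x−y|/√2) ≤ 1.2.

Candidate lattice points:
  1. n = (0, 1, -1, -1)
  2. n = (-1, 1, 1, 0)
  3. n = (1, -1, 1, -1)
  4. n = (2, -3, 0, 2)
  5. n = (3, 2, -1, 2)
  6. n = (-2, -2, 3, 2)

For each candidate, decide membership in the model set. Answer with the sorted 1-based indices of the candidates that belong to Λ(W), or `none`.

none

π⊥(n) = n₀ + n₁ζ³ + n₂ζ⁶ + n₃ζ⁹ where ζ = e^{iπ/4}.
candidate 1: n = (0, 1, -1, -1) → π⊥ ≈ (-1.4142, +1.0000); max(|x|,|y|,|x±y|/√2) = 1.7071 > 1.2 ⇒ ∉ W
candidate 2: n = (-1, 1, 1, 0) → π⊥ ≈ (-1.7071, -0.2929); max(|x|,|y|,|x±y|/√2) = 1.7071 > 1.2 ⇒ ∉ W
candidate 3: n = (1, -1, 1, -1) → π⊥ ≈ (+1.0000, -2.4142); max(|x|,|y|,|x±y|/√2) = 2.4142 > 1.2 ⇒ ∉ W
candidate 4: n = (2, -3, 0, 2) → π⊥ ≈ (+5.5355, -0.7071); max(|x|,|y|,|x±y|/√2) = 5.5355 > 1.2 ⇒ ∉ W
candidate 5: n = (3, 2, -1, 2) → π⊥ ≈ (+3.0000, +3.8284); max(|x|,|y|,|x±y|/√2) = 4.8284 > 1.2 ⇒ ∉ W
candidate 6: n = (-2, -2, 3, 2) → π⊥ ≈ (+0.8284, -3.0000); max(|x|,|y|,|x±y|/√2) = 3.0000 > 1.2 ⇒ ∉ W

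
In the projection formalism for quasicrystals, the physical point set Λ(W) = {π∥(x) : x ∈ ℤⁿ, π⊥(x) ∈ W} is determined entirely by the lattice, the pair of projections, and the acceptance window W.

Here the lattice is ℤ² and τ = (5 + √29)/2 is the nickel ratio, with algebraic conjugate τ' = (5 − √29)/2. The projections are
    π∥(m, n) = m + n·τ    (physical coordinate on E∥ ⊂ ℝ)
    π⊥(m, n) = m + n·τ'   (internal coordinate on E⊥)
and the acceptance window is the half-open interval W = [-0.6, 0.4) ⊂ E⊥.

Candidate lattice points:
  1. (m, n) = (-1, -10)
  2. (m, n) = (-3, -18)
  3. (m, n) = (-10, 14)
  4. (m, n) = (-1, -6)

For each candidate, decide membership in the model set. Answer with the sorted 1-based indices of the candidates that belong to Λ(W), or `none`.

Numerically τ ≈ 5.192582 and τ' = −1/τ ≈ -0.192582.
[1] lift (-1,-10): star map gives 0.925824; window check -0.6 ≤ 0.925824 < 0.4 is false → out
[2] lift (-3,-18): star map gives 0.466483; window check -0.6 ≤ 0.466483 < 0.4 is false → out
[3] lift (-10,14): star map gives -12.696154; window check -0.6 ≤ -12.696154 < 0.4 is false → out
[4] lift (-1,-6): star map gives 0.155494; window check -0.6 ≤ 0.155494 < 0.4 is true → IN Λ

4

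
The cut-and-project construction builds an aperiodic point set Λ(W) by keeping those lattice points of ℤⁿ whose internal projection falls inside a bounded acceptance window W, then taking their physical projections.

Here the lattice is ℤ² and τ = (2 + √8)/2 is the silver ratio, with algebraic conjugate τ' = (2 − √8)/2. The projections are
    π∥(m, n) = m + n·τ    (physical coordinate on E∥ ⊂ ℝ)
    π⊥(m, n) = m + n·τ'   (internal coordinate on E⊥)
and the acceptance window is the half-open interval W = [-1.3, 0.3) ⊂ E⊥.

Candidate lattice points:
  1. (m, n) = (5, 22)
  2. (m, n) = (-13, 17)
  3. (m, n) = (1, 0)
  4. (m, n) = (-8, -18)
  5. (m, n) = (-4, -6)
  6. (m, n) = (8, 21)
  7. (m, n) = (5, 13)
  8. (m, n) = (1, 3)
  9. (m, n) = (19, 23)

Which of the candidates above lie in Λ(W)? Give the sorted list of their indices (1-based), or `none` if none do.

Numerically τ ≈ 2.4142 and τ' = −1/τ ≈ -0.4142.
[1] lift (5,22): star map gives -4.1127; window check -1.3 ≤ -4.1127 < 0.3 is false → out
[2] lift (-13,17): star map gives -20.0416; window check -1.3 ≤ -20.0416 < 0.3 is false → out
[3] lift (1,0): star map gives 1.0000; window check -1.3 ≤ 1.0000 < 0.3 is false → out
[4] lift (-8,-18): star map gives -0.5442; window check -1.3 ≤ -0.5442 < 0.3 is true → IN Λ
[5] lift (-4,-6): star map gives -1.5147; window check -1.3 ≤ -1.5147 < 0.3 is false → out
[6] lift (8,21): star map gives -0.6985; window check -1.3 ≤ -0.6985 < 0.3 is true → IN Λ
[7] lift (5,13): star map gives -0.3848; window check -1.3 ≤ -0.3848 < 0.3 is true → IN Λ
[8] lift (1,3): star map gives -0.2426; window check -1.3 ≤ -0.2426 < 0.3 is true → IN Λ
[9] lift (19,23): star map gives 9.4731; window check -1.3 ≤ 9.4731 < 0.3 is false → out

4, 6, 7, 8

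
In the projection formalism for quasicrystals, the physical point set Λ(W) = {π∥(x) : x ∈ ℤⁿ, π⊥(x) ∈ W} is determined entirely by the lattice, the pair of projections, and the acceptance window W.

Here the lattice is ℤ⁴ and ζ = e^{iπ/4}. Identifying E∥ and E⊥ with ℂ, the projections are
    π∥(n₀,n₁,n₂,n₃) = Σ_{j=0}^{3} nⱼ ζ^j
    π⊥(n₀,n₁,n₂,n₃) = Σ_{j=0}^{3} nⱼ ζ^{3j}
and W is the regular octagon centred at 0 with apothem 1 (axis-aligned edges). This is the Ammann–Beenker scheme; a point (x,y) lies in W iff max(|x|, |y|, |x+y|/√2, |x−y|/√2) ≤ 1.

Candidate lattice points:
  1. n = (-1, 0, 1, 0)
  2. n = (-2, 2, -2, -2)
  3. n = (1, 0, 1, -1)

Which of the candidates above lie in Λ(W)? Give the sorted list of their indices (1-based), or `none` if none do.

none

With ζ = e^{iπ/4} the internal vectors are ζ^0,ζ^3,ζ^6,ζ^9.
candidate 1: n = (-1, 0, 1, 0) → π⊥ ≈ (-1.0000, -1.0000); max(|x|,|y|,|x±y|/√2) = 1.4142 > 1 ⇒ ∉ W
candidate 2: n = (-2, 2, -2, -2) → π⊥ ≈ (-4.8284, +2.0000); max(|x|,|y|,|x±y|/√2) = 4.8284 > 1 ⇒ ∉ W
candidate 3: n = (1, 0, 1, -1) → π⊥ ≈ (+0.2929, -1.7071); max(|x|,|y|,|x±y|/√2) = 1.7071 > 1 ⇒ ∉ W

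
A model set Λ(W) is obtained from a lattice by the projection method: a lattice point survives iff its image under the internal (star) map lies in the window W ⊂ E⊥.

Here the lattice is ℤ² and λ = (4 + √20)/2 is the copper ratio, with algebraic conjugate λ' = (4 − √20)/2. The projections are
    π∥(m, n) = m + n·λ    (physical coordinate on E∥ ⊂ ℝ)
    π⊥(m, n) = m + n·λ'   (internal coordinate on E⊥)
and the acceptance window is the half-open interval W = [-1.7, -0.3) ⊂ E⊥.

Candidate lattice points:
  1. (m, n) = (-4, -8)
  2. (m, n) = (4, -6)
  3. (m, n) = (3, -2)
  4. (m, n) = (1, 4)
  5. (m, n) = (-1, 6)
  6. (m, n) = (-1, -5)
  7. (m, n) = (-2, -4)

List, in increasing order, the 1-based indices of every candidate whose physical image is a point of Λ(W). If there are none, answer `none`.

7

λ' = (4−√20)/2 ≈ -0.2361.
#1 (-4,-8): internal coord -4 + (-8)·λ' = -2.1115; -2.1115 ∉ [-1.7, -0.3) → out
#2 (4,-6): internal coord 4 + (-6)·λ' = +5.4164; +5.4164 ∉ [-1.7, -0.3) → out
#3 (3,-2): internal coord 3 + (-2)·λ' = +3.4721; +3.4721 ∉ [-1.7, -0.3) → out
#4 (1,4): internal coord 1 + (4)·λ' = +0.0557; +0.0557 ∉ [-1.7, -0.3) → out
#5 (-1,6): internal coord -1 + (6)·λ' = -2.4164; -2.4164 ∉ [-1.7, -0.3) → out
#6 (-1,-5): internal coord -1 + (-5)·λ' = +0.1803; +0.1803 ∉ [-1.7, -0.3) → out
#7 (-2,-4): internal coord -2 + (-4)·λ' = -1.0557; -1.0557 ∈ [-1.7, -0.3) → IN Λ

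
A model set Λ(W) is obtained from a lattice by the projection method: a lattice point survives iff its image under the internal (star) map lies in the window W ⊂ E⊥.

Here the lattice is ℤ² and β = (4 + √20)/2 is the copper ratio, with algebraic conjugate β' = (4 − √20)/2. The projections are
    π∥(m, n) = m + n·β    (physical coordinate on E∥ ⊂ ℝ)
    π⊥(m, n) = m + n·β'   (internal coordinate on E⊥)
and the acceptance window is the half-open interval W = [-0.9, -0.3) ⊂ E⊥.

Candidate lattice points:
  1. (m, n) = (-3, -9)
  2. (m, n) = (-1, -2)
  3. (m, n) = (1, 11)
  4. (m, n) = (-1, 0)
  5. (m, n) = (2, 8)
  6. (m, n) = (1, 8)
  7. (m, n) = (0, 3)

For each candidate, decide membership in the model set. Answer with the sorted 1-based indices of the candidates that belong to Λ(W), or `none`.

1, 2, 6, 7

β' = (4−√20)/2 ≈ -0.23607.
[1] lift (-3,-9): star map gives -0.87539; window check -0.9 ≤ -0.87539 < -0.3 is true → IN Λ
[2] lift (-1,-2): star map gives -0.52786; window check -0.9 ≤ -0.52786 < -0.3 is true → IN Λ
[3] lift (1,11): star map gives -1.59675; window check -0.9 ≤ -1.59675 < -0.3 is false → out
[4] lift (-1,0): star map gives -1.00000; window check -0.9 ≤ -1.00000 < -0.3 is false → out
[5] lift (2,8): star map gives 0.11146; window check -0.9 ≤ 0.11146 < -0.3 is false → out
[6] lift (1,8): star map gives -0.88854; window check -0.9 ≤ -0.88854 < -0.3 is true → IN Λ
[7] lift (0,3): star map gives -0.70820; window check -0.9 ≤ -0.70820 < -0.3 is true → IN Λ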